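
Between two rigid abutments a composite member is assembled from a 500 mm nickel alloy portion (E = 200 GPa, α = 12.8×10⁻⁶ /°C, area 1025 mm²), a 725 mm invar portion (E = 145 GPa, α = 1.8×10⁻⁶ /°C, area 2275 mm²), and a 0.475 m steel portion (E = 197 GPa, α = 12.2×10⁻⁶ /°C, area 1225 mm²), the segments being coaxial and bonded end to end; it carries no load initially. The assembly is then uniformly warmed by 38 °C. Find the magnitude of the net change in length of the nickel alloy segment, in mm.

|ΔL| ≈ 0.0538 mm

Free thermal expansion of the whole bar: Σ αᵢΔT Lᵢ = 12.8×10⁻⁶×38×500 + 1.8×10⁻⁶×38×725 + 12.2×10⁻⁶×38×475 = 0.513 mm.
The rigid supports impose zero overall length change; the single axial force P common to all segments must satisfy P Σ Lᵢ/(AᵢEᵢ) = δ_free.
Σ Lᵢ/(AᵢEᵢ) = 500/(1025×200×10³) + 725/(2275×145×10³) + 475/(1225×197×10³) = 6.605×10⁻⁶ mm/N.
Hence P = δ_free / Σ(L/AE) = 0.513/6.605×10⁻⁶ = 77.67 kN (compressive).
For the nickel alloy segment, free thermal change = 12.8×10⁻⁶×38×500 = 0.2432 mm and elastic change from P = 77670×500/(1025×200×10³) = 0.1894 mm; these oppose, so the net change is 0.0538 mm (segment lengthens).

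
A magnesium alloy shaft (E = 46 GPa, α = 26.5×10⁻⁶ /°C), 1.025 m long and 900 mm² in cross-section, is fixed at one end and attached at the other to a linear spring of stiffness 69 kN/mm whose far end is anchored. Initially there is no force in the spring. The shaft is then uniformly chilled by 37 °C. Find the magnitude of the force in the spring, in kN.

The unrestrained thermal change is αΔT L = 26.5×10⁻⁶ × 37 × 1025 = 1.005 mm.
Let P be the tensile force in the spring. The shaft extends elastically by PL/(AE) and the spring stretches by P/k; together these equal δ_free.
So P = δ_free / [L/(AE) + 1/k] = 1.005 / [ 1025/(900×46×10³) + 1/(69×10³) ].
P = 1.005 / 3.925×10⁻⁵ = 25600 N.

P ≈ 25.6 kN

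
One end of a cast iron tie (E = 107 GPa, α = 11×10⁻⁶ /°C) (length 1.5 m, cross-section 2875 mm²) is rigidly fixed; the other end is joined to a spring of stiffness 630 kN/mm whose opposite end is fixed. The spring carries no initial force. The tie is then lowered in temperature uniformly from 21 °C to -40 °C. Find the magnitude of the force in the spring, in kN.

If the spring were absent the tie would shorten by αΔT L = 11×10⁻⁶ × 61 × 1500 = 1.006 mm.
With a force P in the spring, the elastic change of the tie is PL/(AE) and that of the spring is P/k; compatibility requires their sum to equal δ_free.
P [ L/(AE) + 1/k ] = δ_free → P [ 1500/(2875×107×10³) + 1/(630×10³) ] = 1.006.
P = 1.006 / 6.463×10⁻⁶ = 155700 N.

P ≈ 156 kN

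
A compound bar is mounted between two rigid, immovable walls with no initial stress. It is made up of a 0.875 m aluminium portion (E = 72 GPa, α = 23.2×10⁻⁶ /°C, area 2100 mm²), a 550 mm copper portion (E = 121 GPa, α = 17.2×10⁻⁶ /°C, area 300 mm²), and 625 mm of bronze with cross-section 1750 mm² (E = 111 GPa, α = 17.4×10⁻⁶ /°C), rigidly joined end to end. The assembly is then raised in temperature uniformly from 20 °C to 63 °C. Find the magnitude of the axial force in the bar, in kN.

P ≈ 72.3 kN (compressive)

Free thermal expansion of the whole bar: Σ αᵢΔT Lᵢ = 23.2×10⁻⁶×43×875 + 17.2×10⁻⁶×43×550 + 17.4×10⁻⁶×43×625 = 1.747 mm.
Since the ends are fixed, an axial force P builds up, equal in every segment, with P · Σ Lᵢ/(AᵢEᵢ) = δ_free.
The series flexibility is Σ Lᵢ/(AᵢEᵢ) = 875/(2100×72×10³) + 550/(300×121×10³) + 625/(1750×111×10³) = 2.416×10⁻⁵ mm/N.
P = 1.747 / 2.416×10⁻⁵ = 72330 N = 72.33 kN, compressive.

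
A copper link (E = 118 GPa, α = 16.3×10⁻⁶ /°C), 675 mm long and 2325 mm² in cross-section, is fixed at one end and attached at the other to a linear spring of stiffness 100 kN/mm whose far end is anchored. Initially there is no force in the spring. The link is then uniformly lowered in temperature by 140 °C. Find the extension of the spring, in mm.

If the spring were absent the link would shorten by αΔT L = 16.3×10⁻⁶ × 140 × 675 = 1.54 mm.
Let P be the tensile force in the spring. The link extends elastically by PL/(AE) and the spring stretches by P/k; together these equal δ_free.
So P = δ_free / [L/(AE) + 1/k] = 1.54 / [ 675/(2325×118×10³) + 1/(100×10³) ].
P = 1.54 / 1.246×10⁻⁵ = 123600 N.
Spring extension = P/k = 123600/(100×10³) = 1.236 mm.

δ ≈ 1.24 mm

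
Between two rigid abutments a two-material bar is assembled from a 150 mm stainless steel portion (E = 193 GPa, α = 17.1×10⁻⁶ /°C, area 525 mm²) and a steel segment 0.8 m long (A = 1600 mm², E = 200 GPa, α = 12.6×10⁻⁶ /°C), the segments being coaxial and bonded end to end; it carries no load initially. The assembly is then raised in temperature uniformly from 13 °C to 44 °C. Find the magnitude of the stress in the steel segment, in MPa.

If the supports were absent, the total length change would be Σ αᵢΔT Lᵢ = 17.1×10⁻⁶×31×150 + 12.6×10⁻⁶×31×800 = 0.392 mm.
Since the ends are fixed, an axial force P builds up, equal in every segment, with P · Σ Lᵢ/(AᵢEᵢ) = δ_free.
Σ Lᵢ/(AᵢEᵢ) = 150/(525×193×10³) + 800/(1600×200×10³) = 3.98×10⁻⁶ mm/N.
So P = 0.392 / 3.98×10⁻⁶ = 98.48 kN, compressive.
σ_{steel} = P / A = 98480 / 1600 = 61.55 MPa.

σ ≈ 61.6 MPa (compressive)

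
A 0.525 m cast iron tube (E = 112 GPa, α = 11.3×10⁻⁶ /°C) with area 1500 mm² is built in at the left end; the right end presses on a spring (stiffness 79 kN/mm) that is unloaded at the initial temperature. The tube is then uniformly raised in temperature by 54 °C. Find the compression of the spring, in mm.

Free thermal expansion: δ_free = αΔT L = 11.3×10⁻⁶ × 54 × 525 = 0.3204 mm.
With a force P in the spring, the elastic change of the tube is PL/(AE) and that of the spring is P/k; compatibility requires their sum to equal δ_free.
P [ L/(AE) + 1/k ] = δ_free → P [ 525/(1500×112×10³) + 1/(79×10³) ] = 0.3204.
P = 0.3204 / 1.578×10⁻⁵ = 20300 N.
Spring compression = P/k = 20300/(79×10³) = 0.2569 mm.

δ ≈ 0.257 mm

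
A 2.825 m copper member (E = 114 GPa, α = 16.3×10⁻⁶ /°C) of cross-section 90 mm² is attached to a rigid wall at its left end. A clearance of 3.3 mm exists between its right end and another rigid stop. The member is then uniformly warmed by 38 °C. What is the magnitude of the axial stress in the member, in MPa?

σ ≈ 0 MPa

Unrestrained expansion: δ_free = αΔT L = 16.3×10⁻⁶ × 38 × 2825 = 1.75 mm.
Since δ_free = 1.75 mm is less than the 3.3 mm gap, the member never touches the wall. No axial force develops.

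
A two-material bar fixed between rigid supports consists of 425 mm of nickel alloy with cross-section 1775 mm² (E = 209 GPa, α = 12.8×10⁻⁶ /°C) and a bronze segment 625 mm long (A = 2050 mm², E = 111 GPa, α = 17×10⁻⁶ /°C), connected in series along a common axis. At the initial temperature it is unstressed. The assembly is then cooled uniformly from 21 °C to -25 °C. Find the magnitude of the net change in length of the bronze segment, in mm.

Free thermal contraction of the whole bar: Σ αᵢΔT Lᵢ = 12.8×10⁻⁶×46×425 + 17×10⁻⁶×46×625 = 0.739 mm.
The rigid supports impose zero overall length change; the single axial force P common to all segments must satisfy P Σ Lᵢ/(AᵢEᵢ) = δ_free.
The series flexibility is Σ Lᵢ/(AᵢEᵢ) = 425/(1775×209×10³) + 625/(2050×111×10³) = 3.892×10⁻⁶ mm/N.
So P = 0.739 / 3.892×10⁻⁶ = 189.9 kN, tensile.
For the bronze segment, free thermal change = 17×10⁻⁶×46×625 = 0.4888 mm and elastic change from P = 189900×625/(2050×111×10³) = 0.5215 mm; these oppose, so the net change is 0.0327 mm (segment lengthens).

|ΔL| ≈ 0.0327 mm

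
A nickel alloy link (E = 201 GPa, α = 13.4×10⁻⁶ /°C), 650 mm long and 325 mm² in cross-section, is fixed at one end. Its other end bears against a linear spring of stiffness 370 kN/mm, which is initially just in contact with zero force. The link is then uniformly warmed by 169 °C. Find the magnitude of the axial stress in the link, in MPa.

σ ≈ 358 MPa (compressive)

Free thermal expansion: δ_free = αΔT L = 13.4×10⁻⁶ × 169 × 650 = 1.472 mm.
Let P be the compressive force at the spring. The link shortens elastically by PL/(AE) and the spring compresses by P/k; together these equal δ_free.
P [ L/(AE) + 1/k ] = δ_free → P [ 650/(325×201×10³) + 1/(370×10³) ] = 1.472.
P = 1.472 / 1.265×10⁻⁵ = 116300 N.
σ = P/A = 116300/325 = 358 MPa.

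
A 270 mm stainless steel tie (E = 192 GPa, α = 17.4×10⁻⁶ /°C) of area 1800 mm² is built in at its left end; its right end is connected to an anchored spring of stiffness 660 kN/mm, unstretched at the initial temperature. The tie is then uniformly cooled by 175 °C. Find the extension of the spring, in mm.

δ ≈ 0.542 mm

If the spring were absent the tie would shorten by αΔT L = 17.4×10⁻⁶ × 175 × 270 = 0.8221 mm.
With a force P in the spring, the elastic change of the tie is PL/(AE) and that of the spring is P/k; compatibility requires their sum to equal δ_free.
P [ L/(AE) + 1/k ] = δ_free → P [ 270/(1800×192×10³) + 1/(660×10³) ] = 0.8221.
P = 0.8221 / 2.296×10⁻⁶ = 358000 N.
Spring extension = P/k = 358000/(660×10³) = 0.5424 mm.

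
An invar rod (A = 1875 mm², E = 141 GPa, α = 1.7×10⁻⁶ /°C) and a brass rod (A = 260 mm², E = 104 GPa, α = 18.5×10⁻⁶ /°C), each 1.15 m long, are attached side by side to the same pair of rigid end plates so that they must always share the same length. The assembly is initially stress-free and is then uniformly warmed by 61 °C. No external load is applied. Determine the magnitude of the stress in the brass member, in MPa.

Both members must finish at the same length. With the larger α, the brass tends to over-expand; the plates restrain it, putting the brass in compression and the invar in tension. With no external load the two internal forces are equal and opposite, magnitude P.
Compatibility of the two members (thermal + elastic change equal): (α₁ − α₂)ΔT = P·[1/(A₁E₁) + 1/(A₂E₂)].
|α₁ − α₂|·ΔT = 16.8×10⁻⁶ × 61 = 0.001025.
1/(A₁E₁) + 1/(A₂E₂) = 1/(1875×141×10³) + 1/(260×104×10³) = 4.076×10⁻⁸ N⁻¹.
P = 0.001025 / 4.076×10⁻⁸ = 25140 N = 25.14 kN.
σ_{brass} = P/A₂ = 25140/260 = 96.69 MPa, compressive.

σ ≈ 96.7 MPa (compressive)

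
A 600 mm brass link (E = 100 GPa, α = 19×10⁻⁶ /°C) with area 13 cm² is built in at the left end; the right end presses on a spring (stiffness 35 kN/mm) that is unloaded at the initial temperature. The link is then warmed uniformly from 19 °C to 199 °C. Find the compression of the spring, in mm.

δ ≈ 1.77 mm

If the spring were absent the link would lengthen by αΔT L = 19×10⁻⁶ × 180 × 600 = 2.052 mm.
With a force P in the spring, the elastic change of the link is PL/(AE) and that of the spring is P/k; compatibility requires their sum to equal δ_free.
P [ L/(AE) + 1/k ] = δ_free → P [ 600/(1300×100×10³) + 1/(35×10³) ] = 2.052.
P = 2.052 / 3.319×10⁻⁵ = 61830 N.
Spring compression = P/k = 61830/(35×10³) = 1.767 mm.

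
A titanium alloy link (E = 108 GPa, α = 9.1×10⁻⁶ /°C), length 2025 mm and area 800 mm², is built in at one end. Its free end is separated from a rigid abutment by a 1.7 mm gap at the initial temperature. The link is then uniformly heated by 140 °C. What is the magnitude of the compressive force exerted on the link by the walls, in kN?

If the wall were absent the link would grow by αΔT L = 9.1×10⁻⁶ × 140 × 2025 = 2.58 mm.
This exceeds the 1.7 mm gap, so the wall pushes back. The portion of expansion that must be recovered elastically is δ_free − gap = 2.58 − 1.7 = 0.8799 mm.
Compatibility: PL/(AE) = 0.8799 mm, so σ = P/A = E × (0.8799/2025) = 46.93 MPa.
P = σA = 46.93 × 800 = 37.54 kN.

P ≈ 37.5 kN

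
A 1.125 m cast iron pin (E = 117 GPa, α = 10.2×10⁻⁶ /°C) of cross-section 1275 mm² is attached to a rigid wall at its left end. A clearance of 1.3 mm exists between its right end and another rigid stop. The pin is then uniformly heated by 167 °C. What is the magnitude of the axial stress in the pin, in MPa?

σ ≈ 64.1 MPa (compressive)

If the wall were absent the pin would grow by αΔT L = 10.2×10⁻⁶ × 167 × 1125 = 1.916 mm.
This exceeds the 1.3 mm gap, so the wall pushes back. The portion of expansion that must be recovered elastically is δ_free − gap = 1.916 − 1.3 = 0.6163 mm.
Compatibility: PL/(AE) = 0.6163 mm, so σ = P/A = E × (0.6163/1125) = 64.1 MPa.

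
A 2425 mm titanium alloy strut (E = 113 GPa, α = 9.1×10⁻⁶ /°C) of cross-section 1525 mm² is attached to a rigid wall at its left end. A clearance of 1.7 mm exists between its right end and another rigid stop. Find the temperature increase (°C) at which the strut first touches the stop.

ΔT ≈ 77 °C

Contact occurs when the free expansion equals the gap: αΔT L = 1.7 mm.
ΔT = 1.7 / (9.1×10⁻⁶ × 2425) = 77.04 °C.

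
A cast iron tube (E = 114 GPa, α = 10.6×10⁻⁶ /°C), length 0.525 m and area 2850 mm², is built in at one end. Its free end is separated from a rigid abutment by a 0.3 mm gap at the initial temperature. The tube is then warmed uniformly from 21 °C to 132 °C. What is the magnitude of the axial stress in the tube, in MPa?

σ ≈ 69 MPa (compressive)

Free thermal elongation = αΔT L = 10.6×10⁻⁶ × 111 × 525 = 0.6177 mm.
After closing the 0.3 mm clearance, 0.6177 − 0.3 = 0.3177 mm of expansion remains to be suppressed by the wall.
That suppressed elongation corresponds to σ = E·Δ/L = 114×10³ × 0.3177/525 = 68.99 MPa.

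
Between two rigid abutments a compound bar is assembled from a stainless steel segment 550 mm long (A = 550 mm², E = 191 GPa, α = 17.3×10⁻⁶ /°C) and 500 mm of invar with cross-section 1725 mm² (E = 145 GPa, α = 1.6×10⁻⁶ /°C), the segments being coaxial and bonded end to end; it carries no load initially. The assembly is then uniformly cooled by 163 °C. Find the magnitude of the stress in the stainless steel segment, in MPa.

σ ≈ 423 MPa (tensile)

With the walls removed the bar would change length by δ_free = Σ αᵢΔT Lᵢ = 17.3×10⁻⁶×163×550 + 1.6×10⁻⁶×163×500 = 1.681 mm.
The rigid supports impose zero overall length change; the single axial force P common to all segments must satisfy P Σ Lᵢ/(AᵢEᵢ) = δ_free.
The series flexibility is Σ Lᵢ/(AᵢEᵢ) = 550/(550×191×10³) + 500/(1725×145×10³) = 7.235×10⁻⁶ mm/N.
P = 1.681 / 7.235×10⁻⁶ = 232400 N = 232.4 kN, tensile.
σ_{stainless steel} = P / A = 232400 / 550 = 422.6 MPa.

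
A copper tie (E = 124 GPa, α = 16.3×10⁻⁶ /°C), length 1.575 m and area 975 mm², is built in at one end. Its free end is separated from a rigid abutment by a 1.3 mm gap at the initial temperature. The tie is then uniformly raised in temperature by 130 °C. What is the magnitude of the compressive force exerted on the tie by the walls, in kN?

Free thermal elongation = αΔT L = 16.3×10⁻⁶ × 130 × 1575 = 3.337 mm.
This exceeds the 1.3 mm gap, so the wall pushes back. The portion of expansion that must be recovered elastically is δ_free − gap = 3.337 − 1.3 = 2.037 mm.
Compatibility: PL/(AE) = 2.037 mm, so σ = P/A = E × (2.037/1575) = 160.4 MPa.
Force on the wall = σA = 160.4 × 975 mm² = 156.4 kN.

P ≈ 156 kN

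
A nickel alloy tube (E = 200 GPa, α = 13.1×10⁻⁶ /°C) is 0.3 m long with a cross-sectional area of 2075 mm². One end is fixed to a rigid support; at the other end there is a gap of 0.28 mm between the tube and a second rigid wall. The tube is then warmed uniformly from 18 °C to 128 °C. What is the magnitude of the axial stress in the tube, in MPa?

If the wall were absent the tube would grow by αΔT L = 13.1×10⁻⁶ × 110 × 300 = 0.4323 mm.
The gap closes (δ_free > 0.28 mm) and the wall then resists a further 0.4323 − 0.28 = 0.1523 mm of expansion.
That suppressed elongation corresponds to σ = E·Δ/L = 200×10³ × 0.1523/300 = 101.5 MPa.

σ ≈ 102 MPa (compressive)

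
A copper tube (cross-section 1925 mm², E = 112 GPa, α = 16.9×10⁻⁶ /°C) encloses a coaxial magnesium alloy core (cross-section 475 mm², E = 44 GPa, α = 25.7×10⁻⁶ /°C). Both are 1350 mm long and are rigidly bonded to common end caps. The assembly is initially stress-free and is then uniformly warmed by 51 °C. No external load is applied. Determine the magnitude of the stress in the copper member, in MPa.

σ ≈ 4.44 MPa (tensile)

Both members must finish at the same length. With the larger α, the magnesium alloy tends to over-expand; the plates restrain it, putting the magnesium alloy in compression and the copper in tension. With no external load the two internal forces are equal and opposite, magnitude P.
Setting the final lengths equal and cancelling L: (α₁ − α₂)ΔT = P/(A₁E₁) + P/(A₂E₂).
|α₁ − α₂|·ΔT = 8.8×10⁻⁶ × 51 = 0.0004488.
1/(A₁E₁) + 1/(A₂E₂) = 1/(1925×112×10³) + 1/(475×44×10³) = 5.249×10⁻⁸ N⁻¹.
So P = 0.0004488 / 5.249×10⁻⁸ = 8.551 kN.
σ_{copper} = P/A₁ = 8551/1925 = 4.442 MPa, tensile.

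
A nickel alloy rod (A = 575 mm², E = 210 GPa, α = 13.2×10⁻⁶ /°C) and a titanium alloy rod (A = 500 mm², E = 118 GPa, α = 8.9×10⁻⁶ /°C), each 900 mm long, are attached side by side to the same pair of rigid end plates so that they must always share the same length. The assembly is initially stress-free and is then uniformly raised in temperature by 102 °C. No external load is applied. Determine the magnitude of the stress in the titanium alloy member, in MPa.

σ ≈ 34.8 MPa (tensile)

Equilibrium of a rigid end plate with no external load gives equal and opposite internal forces ±P in the two members. Since α_{nickel alloy} > α_{titanium alloy}, heating drives the nickel alloy into compression and the titanium alloy into tension.
Compatibility of the two members (thermal + elastic change equal): (α₁ − α₂)ΔT = P·[1/(A₁E₁) + 1/(A₂E₂)].
|α₁ − α₂|·ΔT = 4.3×10⁻⁶ × 102 = 0.0004386.
1/(A₁E₁) + 1/(A₂E₂) = 1/(575×210×10³) + 1/(500×118×10³) = 2.523×10⁻⁸ N⁻¹.
So P = 0.0004386 / 2.523×10⁻⁸ = 17.38 kN.
σ_{titanium alloy} = P/A₂ = 17380/500 = 34.77 MPa, tensile.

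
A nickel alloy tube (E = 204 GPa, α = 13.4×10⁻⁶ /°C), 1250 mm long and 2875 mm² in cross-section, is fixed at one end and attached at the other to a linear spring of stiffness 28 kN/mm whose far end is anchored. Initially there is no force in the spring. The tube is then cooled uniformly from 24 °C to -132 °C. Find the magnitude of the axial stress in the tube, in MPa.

σ ≈ 24 MPa (tensile)

If the spring were absent the tube would shorten by αΔT L = 13.4×10⁻⁶ × 156 × 1250 = 2.613 mm.
Let P be the tensile force in the spring. The tube extends elastically by PL/(AE) and the spring stretches by P/k; together these equal δ_free.
P [ L/(AE) + 1/k ] = δ_free → P [ 1250/(2875×204×10³) + 1/(28×10³) ] = 2.613.
P = 2.613 / 3.785×10⁻⁵ = 69040 N.
σ = P/A = 69040/2875 = 24.02 MPa.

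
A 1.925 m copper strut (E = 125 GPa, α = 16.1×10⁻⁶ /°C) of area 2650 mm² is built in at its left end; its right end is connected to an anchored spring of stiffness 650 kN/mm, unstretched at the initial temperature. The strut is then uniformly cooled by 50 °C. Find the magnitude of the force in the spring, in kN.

The unrestrained thermal change is αΔT L = 16.1×10⁻⁶ × 50 × 1925 = 1.55 mm.
With a force P in the spring, the elastic change of the strut is PL/(AE) and that of the spring is P/k; compatibility requires their sum to equal δ_free.
P [ L/(AE) + 1/k ] = δ_free → P [ 1925/(2650×125×10³) + 1/(650×10³) ] = 1.55.
P = 1.55 / 7.35×10⁻⁶ = 210800 N.

P ≈ 211 kN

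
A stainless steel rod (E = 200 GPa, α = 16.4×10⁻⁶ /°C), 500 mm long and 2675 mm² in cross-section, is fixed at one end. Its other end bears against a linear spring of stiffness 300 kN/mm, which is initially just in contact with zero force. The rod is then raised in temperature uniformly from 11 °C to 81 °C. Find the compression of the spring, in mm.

δ ≈ 0.448 mm

The unrestrained thermal change is αΔT L = 16.4×10⁻⁶ × 70 × 500 = 0.574 mm.
Let P be the compressive force at the spring. The rod shortens elastically by PL/(AE) and the spring compresses by P/k; together these equal δ_free.
P [ L/(AE) + 1/k ] = δ_free → P [ 500/(2675×200×10³) + 1/(300×10³) ] = 0.574.
P = 0.574 / 4.268×10⁻⁶ = 134500 N.
Spring compression = P/k = 134500/(300×10³) = 0.4483 mm.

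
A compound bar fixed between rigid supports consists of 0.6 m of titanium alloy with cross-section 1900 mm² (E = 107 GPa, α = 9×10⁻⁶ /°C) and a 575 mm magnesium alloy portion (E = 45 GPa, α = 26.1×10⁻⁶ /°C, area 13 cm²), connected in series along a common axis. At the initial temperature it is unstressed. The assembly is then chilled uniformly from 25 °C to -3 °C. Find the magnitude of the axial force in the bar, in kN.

P ≈ 44.7 kN (tensile)

Free thermal contraction of the whole bar: Σ αᵢΔT Lᵢ = 9×10⁻⁶×28×600 + 26.1×10⁻⁶×28×575 = 0.5714 mm.
The walls prevent any net length change, so an axial force P (same in every segment) develops. Compatibility: P · Σ Lᵢ/(AᵢEᵢ) = δ_free.
The series flexibility is Σ Lᵢ/(AᵢEᵢ) = 600/(1900×107×10³) + 575/(1300×45×10³) = 1.278×10⁻⁵ mm/N.
So P = 0.5714 / 1.278×10⁻⁵ = 44.71 kN, tensile.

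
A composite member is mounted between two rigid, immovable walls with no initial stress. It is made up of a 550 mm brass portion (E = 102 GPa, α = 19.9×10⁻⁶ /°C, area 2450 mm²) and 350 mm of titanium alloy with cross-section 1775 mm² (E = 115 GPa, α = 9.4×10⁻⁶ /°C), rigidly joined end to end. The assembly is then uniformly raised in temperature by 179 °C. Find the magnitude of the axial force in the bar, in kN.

P ≈ 651 kN (compressive)

Free thermal expansion of the whole bar: Σ αᵢΔT Lᵢ = 19.9×10⁻⁶×179×550 + 9.4×10⁻⁶×179×350 = 2.548 mm.
Since the ends are fixed, an axial force P builds up, equal in every segment, with P · Σ Lᵢ/(AᵢEᵢ) = δ_free.
The series flexibility is Σ Lᵢ/(AᵢEᵢ) = 550/(2450×102×10³) + 350/(1775×115×10³) = 3.916×10⁻⁶ mm/N.
So P = 2.548 / 3.916×10⁻⁶ = 650.8 kN, compressive.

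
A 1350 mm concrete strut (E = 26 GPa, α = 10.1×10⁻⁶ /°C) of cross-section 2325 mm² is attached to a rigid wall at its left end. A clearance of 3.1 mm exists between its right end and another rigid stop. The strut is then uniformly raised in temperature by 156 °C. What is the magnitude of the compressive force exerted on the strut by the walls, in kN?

If the wall were absent the strut would grow by αΔT L = 10.1×10⁻⁶ × 156 × 1350 = 2.127 mm.
This is smaller than the 3.1 mm clearance, so the strut expands freely without reaching the stop — the stress is zero.

P ≈ 0 kN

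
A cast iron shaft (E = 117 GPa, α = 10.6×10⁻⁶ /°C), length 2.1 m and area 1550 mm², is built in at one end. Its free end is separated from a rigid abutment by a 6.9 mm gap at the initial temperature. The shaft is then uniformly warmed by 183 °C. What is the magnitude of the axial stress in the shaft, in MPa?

σ ≈ 0 MPa

Free thermal elongation = αΔT L = 10.6×10⁻⁶ × 183 × 2100 = 4.074 mm.
Since δ_free = 4.07 mm is less than the 6.9 mm gap, the shaft never touches the wall. No axial force develops.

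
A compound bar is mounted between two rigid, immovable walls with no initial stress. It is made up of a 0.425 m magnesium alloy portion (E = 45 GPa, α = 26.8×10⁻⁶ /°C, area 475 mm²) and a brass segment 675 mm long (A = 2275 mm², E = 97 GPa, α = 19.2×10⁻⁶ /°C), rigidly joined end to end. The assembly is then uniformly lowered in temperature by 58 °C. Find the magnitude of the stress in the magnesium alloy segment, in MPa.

Free thermal contraction of the whole bar: Σ αᵢΔT Lᵢ = 26.8×10⁻⁶×58×425 + 19.2×10⁻⁶×58×675 = 1.412 mm.
The walls prevent any net length change, so an axial force P (same in every segment) develops. Compatibility: P · Σ Lᵢ/(AᵢEᵢ) = δ_free.
Σ Lᵢ/(AᵢEᵢ) = 425/(475×45×10³) + 675/(2275×97×10³) = 2.294×10⁻⁵ mm/N.
So P = 1.412 / 2.294×10⁻⁵ = 61.56 kN, tensile.
σ_{magnesium alloy} = P / A = 61560 / 475 = 129.6 MPa.

σ ≈ 130 MPa (tensile)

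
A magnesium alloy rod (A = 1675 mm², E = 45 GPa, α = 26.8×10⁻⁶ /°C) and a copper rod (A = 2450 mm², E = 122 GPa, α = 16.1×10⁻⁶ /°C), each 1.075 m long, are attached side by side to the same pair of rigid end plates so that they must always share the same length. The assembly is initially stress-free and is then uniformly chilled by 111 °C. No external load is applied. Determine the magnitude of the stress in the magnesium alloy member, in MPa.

σ ≈ 42.7 MPa (tensile)

Both members must finish at the same length. With the larger α, the magnesium alloy tends to over-contract; the plates restrain it, putting the magnesium alloy in tension and the copper in compression. With no external load the two internal forces are equal and opposite, magnitude P.
Setting the final lengths equal and cancelling L: (α₁ − α₂)ΔT = P/(A₁E₁) + P/(A₂E₂).
|α₁ − α₂|·ΔT = 10.7×10⁻⁶ × 111 = 0.001188.
1/(A₁E₁) + 1/(A₂E₂) = 1/(1675×45×10³) + 1/(2450×122×10³) = 1.661×10⁻⁸ N⁻¹.
So P = 0.001188 / 1.661×10⁻⁸ = 71.49 kN.
σ_{magnesium alloy} = P/A₁ = 71490/1675 = 42.68 MPa, tensile.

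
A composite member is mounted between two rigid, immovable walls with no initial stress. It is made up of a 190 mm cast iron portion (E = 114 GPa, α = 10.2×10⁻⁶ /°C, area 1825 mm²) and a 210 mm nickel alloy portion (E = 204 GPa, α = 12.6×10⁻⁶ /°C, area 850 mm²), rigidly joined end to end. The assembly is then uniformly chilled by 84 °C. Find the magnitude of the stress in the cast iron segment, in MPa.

σ ≈ 99.3 MPa (tensile)

If the supports were absent, the total length change would be Σ αᵢΔT Lᵢ = 10.2×10⁻⁶×84×190 + 12.6×10⁻⁶×84×210 = 0.3851 mm.
The walls prevent any net length change, so an axial force P (same in every segment) develops. Compatibility: P · Σ Lᵢ/(AᵢEᵢ) = δ_free.
Σ Lᵢ/(AᵢEᵢ) = 190/(1825×114×10³) + 210/(850×204×10³) = 2.124×10⁻⁶ mm/N.
P = 0.3851 / 2.124×10⁻⁶ = 181300 N = 181.3 kN, tensile.
σ_{cast iron} = P / A = 181300 / 1825 = 99.32 MPa.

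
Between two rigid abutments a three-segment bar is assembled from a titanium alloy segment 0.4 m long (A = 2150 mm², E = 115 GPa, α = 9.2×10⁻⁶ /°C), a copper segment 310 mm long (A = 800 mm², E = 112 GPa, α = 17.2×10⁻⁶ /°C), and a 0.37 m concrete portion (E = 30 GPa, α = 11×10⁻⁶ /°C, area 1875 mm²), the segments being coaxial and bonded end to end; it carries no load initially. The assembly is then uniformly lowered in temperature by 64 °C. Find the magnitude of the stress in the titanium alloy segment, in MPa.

Free thermal contraction of the whole bar: Σ αᵢΔT Lᵢ = 9.2×10⁻⁶×64×400 + 17.2×10⁻⁶×64×310 + 11×10⁻⁶×64×370 = 0.8372 mm.
Since the ends are fixed, an axial force P builds up, equal in every segment, with P · Σ Lᵢ/(AᵢEᵢ) = δ_free.
The series flexibility is Σ Lᵢ/(AᵢEᵢ) = 400/(2150×115×10³) + 310/(800×112×10³) + 370/(1875×30×10³) = 1.166×10⁻⁵ mm/N.
P = 0.8372 / 1.166×10⁻⁵ = 71830 N = 71.83 kN, tensile.
σ_{titanium alloy} = P / A = 71830 / 2150 = 33.41 MPa.

σ ≈ 33.4 MPa (tensile)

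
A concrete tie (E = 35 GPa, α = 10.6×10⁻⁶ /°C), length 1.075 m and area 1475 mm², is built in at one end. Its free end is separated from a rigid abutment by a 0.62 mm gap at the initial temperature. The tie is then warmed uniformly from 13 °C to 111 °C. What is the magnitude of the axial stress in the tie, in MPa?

σ ≈ 16.2 MPa (compressive)

If the wall were absent the tie would grow by αΔT L = 10.6×10⁻⁶ × 98 × 1075 = 1.117 mm.
After closing the 0.62 mm clearance, 1.117 − 0.62 = 0.4967 mm of expansion remains to be suppressed by the wall.
That suppressed elongation corresponds to σ = E·Δ/L = 35×10³ × 0.4967/1075 = 16.17 MPa.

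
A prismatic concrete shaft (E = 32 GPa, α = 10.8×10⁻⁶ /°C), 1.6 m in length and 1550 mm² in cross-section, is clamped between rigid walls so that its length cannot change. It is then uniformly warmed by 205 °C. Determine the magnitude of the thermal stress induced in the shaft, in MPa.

σ ≈ 70.8 MPa (compressive)

The supports are rigid, so the total axial strain is zero. The restrained thermal strain is ε = αΔT = 10.8×10⁻⁶ × 205 = 2214×10⁻⁶.
σ = EαΔT = 32×10³ × 10.8×10⁻⁶ × 205 = 70.85 MPa (compressive; the shaft is trying to expand).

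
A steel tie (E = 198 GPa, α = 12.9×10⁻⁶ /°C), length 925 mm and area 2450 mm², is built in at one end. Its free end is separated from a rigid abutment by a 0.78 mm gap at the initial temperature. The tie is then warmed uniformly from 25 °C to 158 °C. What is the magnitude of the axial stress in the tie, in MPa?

If the wall were absent the tie would grow by αΔT L = 12.9×10⁻⁶ × 133 × 925 = 1.587 mm.
This exceeds the 0.78 mm gap, so the wall pushes back. The portion of expansion that must be recovered elastically is δ_free − gap = 1.587 − 0.78 = 0.807 mm.
Compatibility: PL/(AE) = 0.807 mm, so σ = P/A = E × (0.807/925) = 172.7 MPa.

σ ≈ 173 MPa (compressive)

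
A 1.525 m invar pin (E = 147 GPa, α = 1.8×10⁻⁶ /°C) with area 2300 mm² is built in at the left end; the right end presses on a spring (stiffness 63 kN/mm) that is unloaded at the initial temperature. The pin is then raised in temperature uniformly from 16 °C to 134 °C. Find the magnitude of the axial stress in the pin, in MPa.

σ ≈ 6.91 MPa (compressive)

The unrestrained thermal change is αΔT L = 1.8×10⁻⁶ × 118 × 1525 = 0.3239 mm.
With a force P in the spring, the elastic change of the pin is PL/(AE) and that of the spring is P/k; compatibility requires their sum to equal δ_free.
P [ L/(AE) + 1/k ] = δ_free → P [ 1525/(2300×147×10³) + 1/(63×10³) ] = 0.3239.
P = 0.3239 / 2.038×10⁻⁵ = 15890 N.
σ = P/A = 15890/2300 = 6.909 MPa.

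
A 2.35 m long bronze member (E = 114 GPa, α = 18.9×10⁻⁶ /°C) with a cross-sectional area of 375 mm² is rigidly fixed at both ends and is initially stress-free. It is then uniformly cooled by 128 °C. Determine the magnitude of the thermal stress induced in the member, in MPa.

With length fixed, the mechanical strain must cancel the thermal strain αΔT = 18.9×10⁻⁶ × 128 = 2419.2×10⁻⁶.
Hence σ = E·αΔT = 114×10³ × 2419.2×10⁻⁶ = 275.8 MPa, tensile.

σ ≈ 276 MPa (tensile)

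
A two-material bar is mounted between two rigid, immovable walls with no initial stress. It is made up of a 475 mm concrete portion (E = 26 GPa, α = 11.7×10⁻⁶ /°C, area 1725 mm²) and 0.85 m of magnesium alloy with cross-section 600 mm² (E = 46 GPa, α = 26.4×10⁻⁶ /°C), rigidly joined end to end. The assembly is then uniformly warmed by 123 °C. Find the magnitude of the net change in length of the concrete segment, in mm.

|ΔL| ≈ 0.198 mm

Free thermal expansion of the whole bar: Σ αᵢΔT Lᵢ = 11.7×10⁻⁶×123×475 + 26.4×10⁻⁶×123×850 = 3.444 mm.
The walls prevent any net length change, so an axial force P (same in every segment) develops. Compatibility: P · Σ Lᵢ/(AᵢEᵢ) = δ_free.
The series flexibility is Σ Lᵢ/(AᵢEᵢ) = 475/(1725×26×10³) + 850/(600×46×10³) = 4.139×10⁻⁵ mm/N.
Hence P = δ_free / Σ(L/AE) = 3.444/4.139×10⁻⁵ = 83.21 kN (compressive).
For the concrete segment, free thermal change = 11.7×10⁻⁶×123×475 = 0.6836 mm and elastic change from P = 83210×475/(1725×26×10³) = 0.8812 mm; these oppose, so the net change is 0.198 mm (segment shortens).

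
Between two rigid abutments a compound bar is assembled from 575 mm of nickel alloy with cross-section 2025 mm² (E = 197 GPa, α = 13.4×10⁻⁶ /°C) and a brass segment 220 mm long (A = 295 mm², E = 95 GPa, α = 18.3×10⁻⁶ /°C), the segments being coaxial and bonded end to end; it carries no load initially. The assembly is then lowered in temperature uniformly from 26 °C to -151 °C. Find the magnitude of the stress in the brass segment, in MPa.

σ ≈ 758 MPa (tensile)

Free thermal contraction of the whole bar: Σ αᵢΔT Lᵢ = 13.4×10⁻⁶×177×575 + 18.3×10⁻⁶×177×220 = 2.076 mm.
Since the ends are fixed, an axial force P builds up, equal in every segment, with P · Σ Lᵢ/(AᵢEᵢ) = δ_free.
The series flexibility is Σ Lᵢ/(AᵢEᵢ) = 575/(2025×197×10³) + 220/(295×95×10³) = 9.292×10⁻⁶ mm/N.
Hence P = δ_free / Σ(L/AE) = 2.076/9.292×10⁻⁶ = 223.5 kN (tensile).
σ_{brass} = P / A = 223500 / 295 = 757.5 MPa.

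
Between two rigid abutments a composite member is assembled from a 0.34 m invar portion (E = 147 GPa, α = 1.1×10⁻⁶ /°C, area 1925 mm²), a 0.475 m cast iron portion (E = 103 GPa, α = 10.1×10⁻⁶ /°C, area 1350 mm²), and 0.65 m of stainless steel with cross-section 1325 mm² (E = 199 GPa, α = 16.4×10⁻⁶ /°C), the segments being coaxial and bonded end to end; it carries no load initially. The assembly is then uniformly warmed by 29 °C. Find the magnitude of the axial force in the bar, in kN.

P ≈ 64.8 kN (compressive)

With the walls removed the bar would change length by δ_free = Σ αᵢΔT Lᵢ = 1.1×10⁻⁶×29×340 + 10.1×10⁻⁶×29×475 + 16.4×10⁻⁶×29×650 = 0.4591 mm.
The walls prevent any net length change, so an axial force P (same in every segment) develops. Compatibility: P · Σ Lᵢ/(AᵢEᵢ) = δ_free.
Σ Lᵢ/(AᵢEᵢ) = 340/(1925×147×10³) + 475/(1350×103×10³) + 650/(1325×199×10³) = 7.083×10⁻⁶ mm/N.
Hence P = δ_free / Σ(L/AE) = 0.4591/7.083×10⁻⁶ = 64.82 kN (compressive).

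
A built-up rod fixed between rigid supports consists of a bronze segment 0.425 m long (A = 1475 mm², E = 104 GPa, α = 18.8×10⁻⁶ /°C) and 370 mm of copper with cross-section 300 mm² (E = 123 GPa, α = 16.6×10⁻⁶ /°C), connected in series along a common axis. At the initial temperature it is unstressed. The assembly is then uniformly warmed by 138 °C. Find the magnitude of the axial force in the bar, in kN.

P ≈ 152 kN (compressive)

If the supports were absent, the total length change would be Σ αᵢΔT Lᵢ = 18.8×10⁻⁶×138×425 + 16.6×10⁻⁶×138×370 = 1.95 mm.
The rigid supports impose zero overall length change; the single axial force P common to all segments must satisfy P Σ Lᵢ/(AᵢEᵢ) = δ_free.
Σ Lᵢ/(AᵢEᵢ) = 425/(1475×104×10³) + 370/(300×123×10³) = 1.28×10⁻⁵ mm/N.
P = 1.95 / 1.28×10⁻⁵ = 152400 N = 152.4 kN, compressive.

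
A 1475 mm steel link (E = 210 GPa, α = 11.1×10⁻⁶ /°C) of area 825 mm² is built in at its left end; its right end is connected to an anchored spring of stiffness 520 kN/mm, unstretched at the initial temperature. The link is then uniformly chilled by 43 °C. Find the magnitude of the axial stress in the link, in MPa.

σ ≈ 81.8 MPa (tensile)

If the spring were absent the link would shorten by αΔT L = 11.1×10⁻⁶ × 43 × 1475 = 0.704 mm.
With a force P in the spring, the elastic change of the link is PL/(AE) and that of the spring is P/k; compatibility requires their sum to equal δ_free.
So P = δ_free / [L/(AE) + 1/k] = 0.704 / [ 1475/(825×210×10³) + 1/(520×10³) ].
P = 0.704 / 1.044×10⁻⁵ = 67460 N.
σ = P/A = 67460/825 = 81.76 MPa.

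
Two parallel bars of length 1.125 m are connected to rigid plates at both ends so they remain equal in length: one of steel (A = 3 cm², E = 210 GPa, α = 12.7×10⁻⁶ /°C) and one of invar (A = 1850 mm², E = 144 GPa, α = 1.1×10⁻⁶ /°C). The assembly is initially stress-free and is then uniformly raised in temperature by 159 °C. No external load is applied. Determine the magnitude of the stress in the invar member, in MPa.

σ ≈ 50.8 MPa (tensile)

The steel has the larger α, so on heating it would change length more than the invar if both were free. The rigid plates force a common final length, so the steel is put into compression and the invar into tension, with equal and opposite forces P (no external load).
Setting the final lengths equal and cancelling L: (α₁ − α₂)ΔT = P/(A₁E₁) + P/(A₂E₂).
|α₁ − α₂|·ΔT = 11.6×10⁻⁶ × 159 = 0.001844.
1/(A₁E₁) + 1/(A₂E₂) = 1/(300×210×10³) + 1/(1850×144×10³) = 1.963×10⁻⁸ N⁻¹.
P = 0.001844 / 1.963×10⁻⁸ = 93970 N = 93.97 kN.
σ_{invar} = P/A₂ = 93970/1850 = 50.8 MPa, tensile.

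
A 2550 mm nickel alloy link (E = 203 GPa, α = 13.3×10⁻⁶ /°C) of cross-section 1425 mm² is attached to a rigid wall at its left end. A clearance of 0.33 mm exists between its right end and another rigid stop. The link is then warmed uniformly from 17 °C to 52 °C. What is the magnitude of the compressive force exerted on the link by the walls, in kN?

P ≈ 97.2 kN

Unrestrained expansion: δ_free = αΔT L = 13.3×10⁻⁶ × 35 × 2550 = 1.187 mm.
After closing the 0.33 mm clearance, 1.187 − 0.33 = 0.857 mm of expansion remains to be suppressed by the wall.
That suppressed elongation corresponds to σ = E·Δ/L = 203×10³ × 0.857/2550 = 68.23 MPa.
P = σA = 68.23 × 1425 = 97.22 kN.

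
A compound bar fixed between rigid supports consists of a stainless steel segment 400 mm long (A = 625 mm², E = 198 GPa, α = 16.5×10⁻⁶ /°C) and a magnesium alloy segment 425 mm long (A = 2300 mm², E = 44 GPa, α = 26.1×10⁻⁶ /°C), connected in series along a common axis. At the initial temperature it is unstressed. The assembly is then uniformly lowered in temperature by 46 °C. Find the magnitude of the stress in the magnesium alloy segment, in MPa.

σ ≈ 47.6 MPa (tensile)

If the supports were absent, the total length change would be Σ αᵢΔT Lᵢ = 16.5×10⁻⁶×46×400 + 26.1×10⁻⁶×46×425 = 0.8139 mm.
The walls prevent any net length change, so an axial force P (same in every segment) develops. Compatibility: P · Σ Lᵢ/(AᵢEᵢ) = δ_free.
The series flexibility is Σ Lᵢ/(AᵢEᵢ) = 400/(625×198×10³) + 425/(2300×44×10³) = 7.432×10⁻⁶ mm/N.
Hence P = δ_free / Σ(L/AE) = 0.8139/7.432×10⁻⁶ = 109.5 kN (tensile).
σ_{magnesium alloy} = P / A = 109500 / 2300 = 47.61 MPa.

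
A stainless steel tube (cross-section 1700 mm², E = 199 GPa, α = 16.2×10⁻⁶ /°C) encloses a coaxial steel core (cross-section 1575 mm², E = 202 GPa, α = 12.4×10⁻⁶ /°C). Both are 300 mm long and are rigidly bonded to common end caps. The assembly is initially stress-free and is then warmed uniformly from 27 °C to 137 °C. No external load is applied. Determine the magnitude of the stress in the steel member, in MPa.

The stainless steel has the larger α, so on heating it would change length more than the steel if both were free. The rigid plates force a common final length, so the stainless steel is put into compression and the steel into tension, with equal and opposite forces P (no external load).
Compatibility of the two members (thermal + elastic change equal): (α₁ − α₂)ΔT = P·[1/(A₁E₁) + 1/(A₂E₂)].
|α₁ − α₂|·ΔT = 3.8×10⁻⁶ × 110 = 0.000418.
1/(A₁E₁) + 1/(A₂E₂) = 1/(1700×199×10³) + 1/(1575×202×10³) = 6.099×10⁻⁹ N⁻¹.
So P = 0.000418 / 6.099×10⁻⁹ = 68.53 kN.
σ_{steel} = P/A₂ = 68530/1575 = 43.51 MPa, tensile.

σ ≈ 43.5 MPa (tensile)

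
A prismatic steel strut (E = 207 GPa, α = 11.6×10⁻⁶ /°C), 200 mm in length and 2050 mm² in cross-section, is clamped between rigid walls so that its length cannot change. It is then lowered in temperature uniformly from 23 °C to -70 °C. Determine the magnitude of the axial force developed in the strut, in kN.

Full restraint means ε = 0, so the stress is σ = EαΔT = 207×10³ × 11.6×10⁻⁶ × 93 = 223.3 MPa.
Axial force P = σA = 223.3 × 2050 = 457800 N = 457.8 kN, tensile.

P ≈ 458 kN (tensile)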